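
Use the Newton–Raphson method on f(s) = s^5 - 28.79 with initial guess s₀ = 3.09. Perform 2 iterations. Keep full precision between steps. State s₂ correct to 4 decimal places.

f'(s) = 5s⁴
s_0 = 3.090000: f = 252.913600, f' = 455.831068 → s_1 = 3.090000 - (252.913600)/(455.831068) = 2.535159
s_1 = 2.535159: f = 75.929202, f' = 206.533766 → s_2 = 2.535159 - (75.929202)/(206.533766) = 2.167524

2.1675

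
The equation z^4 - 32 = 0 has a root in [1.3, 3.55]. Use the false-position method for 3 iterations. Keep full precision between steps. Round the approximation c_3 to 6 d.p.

2.175823

False-position update: c = (a·f(b) − b·f(a))/(f(b) − f(a)); replace the endpoint whose sign matches f(c).
f(1.300000) = -29.143900, f(3.550000) = 126.823006
step 1: c = 1.720434, f(c) = -23.239035 < 0 → new bracket [1.720434, 3.550000]
step 2: c = 2.003766, f(c) = -15.879156 < 0 → new bracket [2.003766, 3.550000]
step 3: c = 2.175823, f(c) = -9.587311 < 0 → new bracket [2.175823, 3.550000]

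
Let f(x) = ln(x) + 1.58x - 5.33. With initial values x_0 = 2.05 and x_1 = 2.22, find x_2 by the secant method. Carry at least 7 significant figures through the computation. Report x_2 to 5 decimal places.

f(x_0) = -1.373160, f(x_1) = -1.024893
x_2 = 2.220000 - (-1.024893)·(2.220000 - 2.050000)/(-1.024893 - (-1.373160)) = 2.720282; f(x_2) = -0.031220

2.72028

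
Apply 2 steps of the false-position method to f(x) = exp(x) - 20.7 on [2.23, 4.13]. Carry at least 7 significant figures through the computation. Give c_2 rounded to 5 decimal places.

2.84668

False-position update: c = (a·f(b) − b·f(a))/(f(b) − f(a)); replace the endpoint whose sign matches f(c).
f(2.230000) = -11.400134, f(4.130000) = 41.477923
step 1: c = 2.639627, f(c) = -6.692029 < 0 → new bracket [2.639627, 4.130000]
step 2: c = 2.846677, f(c) = -3.469566 < 0 → new bracket [2.846677, 4.130000]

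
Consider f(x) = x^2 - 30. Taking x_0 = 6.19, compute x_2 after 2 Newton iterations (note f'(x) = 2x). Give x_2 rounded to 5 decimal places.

x_0 = 6.190000: f = 8.316100, f' = 12.380000 → x_1 = 6.190000 - (8.316100)/(12.380000) = 5.518263
x_1 = 5.518263: f = 0.451230, f' = 11.036527 → x_2 = 5.518263 - (0.451230)/(11.036527) = 5.477378

5.47738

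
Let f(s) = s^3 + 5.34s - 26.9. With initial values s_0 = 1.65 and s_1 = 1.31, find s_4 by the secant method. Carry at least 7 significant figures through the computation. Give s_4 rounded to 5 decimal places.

2.39467

Secant update: s_(k+1) = s_k − f(s_k)·(s_k − s_(k-1))/(f(s_k) − f(s_(k-1))).
f(s_0) = -13.596875, f(s_1) = -17.656509
s_2 = 1.310000 - (-17.656509)·(1.310000 - 1.650000)/(-17.656509 - (-13.596875)) = 2.788757; f(s_2) = 9.680594
s_3 = 2.788757 - (9.680594)·(2.788757 - 1.310000)/(9.680594 - (-17.656509)) = 2.265101; f(s_3) = -3.182849
s_4 = 2.265101 - (-3.182849)·(2.265101 - 2.788757)/(-3.182849 - (9.680594)) = 2.394671; f(s_4) = -0.380336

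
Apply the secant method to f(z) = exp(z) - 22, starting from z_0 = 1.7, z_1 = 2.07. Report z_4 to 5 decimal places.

Secant update: z_(k+1) = z_k − f(z_k)·(z_k − z_(k-1))/(f(z_k) − f(z_(k-1))).
f(z_0) = -16.526053, f(z_1) = -14.075177
z_2 = 2.070000 - (-14.075177)·(2.070000 - 1.700000)/(-14.075177 - (-16.526053)) = 4.194879; f(z_2) = 44.345733
z_3 = 4.194879 - (44.345733)·(4.194879 - 2.070000)/(44.345733 - (-14.075177)) = 2.581941; f(z_3) = -8.777222
z_4 = 2.581941 - (-8.777222)·(2.581941 - 4.194879)/(-8.777222 - (44.345733)) = 2.848438; f(z_4) = -4.739198

2.84844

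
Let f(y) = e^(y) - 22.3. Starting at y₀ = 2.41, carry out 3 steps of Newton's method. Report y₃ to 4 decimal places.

Newton update: y ← y − f(y)/f'(y).
f'(y) = e^(y)
y_0 = 2.410000: f = -11.166039, f' = 11.133961 → y_1 = 2.410000 - (-11.166039)/(11.133961) = 3.412881
y_1 = 3.412881: f = 8.052566, f' = 30.352566 → y_2 = 3.412881 - (8.052566)/(30.352566) = 3.147580
y_2 = 3.147580: f = 0.979661, f' = 23.279661 → y_3 = 3.147580 - (0.979661)/(23.279661) = 3.105498

3.1055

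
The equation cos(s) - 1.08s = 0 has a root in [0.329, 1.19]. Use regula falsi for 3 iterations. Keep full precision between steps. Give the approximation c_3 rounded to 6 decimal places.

0.704857

f(0.329000) = 0.591046, f(1.190000) = -0.913540
step 1: c = 0.667226, f(c) = 0.064937 > 0 → new bracket [0.667226, 1.190000]
step 2: c = 0.701920, f(c) = 0.005530 > 0 → new bracket [0.701920, 1.190000]
step 3: c = 0.704857, f(c) = 0.000459 > 0 → new bracket [0.704857, 1.190000]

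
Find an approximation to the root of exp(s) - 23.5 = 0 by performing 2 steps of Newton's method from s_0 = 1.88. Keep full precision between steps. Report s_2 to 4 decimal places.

3.7360

f'(s) = exp(s)
s_0 = 1.880000: f = -16.946495, f' = 6.553505 → s_1 = 1.880000 - (-16.946495)/(6.553505) = 4.465867
s_1 = 4.465867: f = 63.496465, f' = 86.996465 → s_2 = 4.465867 - (63.496465)/(86.996465) = 3.735993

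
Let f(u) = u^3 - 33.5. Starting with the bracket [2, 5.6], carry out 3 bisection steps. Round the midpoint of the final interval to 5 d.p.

3.12500

f(2.000000) = -25.500000, f(5.600000) = 142.116000 (opposite signs)
step 1: m = 3.800000, f(m) = 21.372000 > 0 → root in [2.000000, 3.800000]
step 2: m = 2.900000, f(m) = -9.111000 < 0 → root in [2.900000, 3.800000]
step 3: m = 3.350000, f(m) = 4.095375 > 0 → root in [2.900000, 3.350000]
Midpoint of [2.900000, 3.350000] = 3.125000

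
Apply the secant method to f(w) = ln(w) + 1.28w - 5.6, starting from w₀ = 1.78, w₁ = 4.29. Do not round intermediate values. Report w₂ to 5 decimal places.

3.46356

Secant update: w_(k+1) = w_k − f(w_k)·(w_k − w_(k-1))/(f(w_k) − f(w_(k-1))).
f(w_0) = -2.744987, f(w_1) = 1.347487
w_2 = 4.290000 - (1.347487)·(4.290000 - 1.780000)/(1.347487 - (-2.744987)) = 3.463558; f(w_2) = 0.075651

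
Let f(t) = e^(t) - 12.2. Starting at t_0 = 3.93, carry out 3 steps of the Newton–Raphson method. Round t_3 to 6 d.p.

f'(t) = e^(t)
t_0 = 3.930000: f = 38.706978, f' = 50.906978 → t_1 = 3.930000 - (38.706978)/(50.906978) = 3.169653
t_1 = 3.169653: f = 11.599220, f' = 23.799220 → t_2 = 3.169653 - (11.599220)/(23.799220) = 2.682275
t_2 = 2.682275: f = 2.418307, f' = 14.618307 → t_3 = 2.682275 - (2.418307)/(14.618307) = 2.516845

2.516845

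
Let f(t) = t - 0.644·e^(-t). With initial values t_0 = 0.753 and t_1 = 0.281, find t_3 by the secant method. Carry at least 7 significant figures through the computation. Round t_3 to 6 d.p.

f(t_0) = 0.449707, f(t_1) = -0.205238
t_2 = 0.281000 - (-0.205238)·(0.281000 - 0.753000)/(-0.205238 - (0.449707)) = 0.428909; f(t_2) = 0.009524
t_3 = 0.428909 - (0.009524)·(0.428909 - 0.281000)/(0.009524 - (-0.205238)) = 0.422350; f(t_3) = 0.000205

0.422350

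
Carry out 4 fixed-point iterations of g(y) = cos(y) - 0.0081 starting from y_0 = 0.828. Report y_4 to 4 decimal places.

0.7535

y_1 = g(0.828000) = 0.668250
y_2 = g(0.668250) = 0.776807
y_3 = g(0.776807) = 0.705055
y_4 = g(0.705055) = 0.753476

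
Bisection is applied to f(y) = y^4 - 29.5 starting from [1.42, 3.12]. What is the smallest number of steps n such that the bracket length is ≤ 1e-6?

Initial width b − a = 3.12 − 1.42 = 1.700000.
After n steps the width is (b−a)/2^n; need (b−a)/2^n ≤ 1e-6.
So n ≥ log₂(1.700000/1e-6) = log₂(1700000.0000) ≈ 20.6971.
Hence n = 21.

21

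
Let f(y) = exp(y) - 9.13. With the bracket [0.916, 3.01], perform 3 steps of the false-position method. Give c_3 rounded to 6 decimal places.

2.144316

f(0.916000) = -6.630727, f(3.010000) = 11.157400
step 1: c = 1.696562, f(c) = -3.674838 < 0 → new bracket [1.696562, 3.010000]
step 2: c = 2.021980, f(c) = -1.576735 < 0 → new bracket [2.021980, 3.010000]
step 3: c = 2.144316, f(c) = -0.593798 < 0 → new bracket [2.144316, 3.010000]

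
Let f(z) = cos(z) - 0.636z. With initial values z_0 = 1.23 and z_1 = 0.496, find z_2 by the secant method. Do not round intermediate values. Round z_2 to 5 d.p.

0.90506

f(z_0) = -0.448042, f(z_1) = 0.564037
z_2 = 0.496000 - (0.564037)·(0.496000 - 1.230000)/(0.564037 - (-0.448042)) = 0.905062; f(z_2) = 0.042017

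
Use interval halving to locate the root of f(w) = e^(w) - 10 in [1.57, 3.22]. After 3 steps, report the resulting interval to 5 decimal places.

[2.18875, 2.39500]

f(1.570000) = -5.193352, f(3.220000) = 15.028120 (opposite signs)
step 1: m = 2.395000, f(m) = 0.968198 > 0 → root in [1.570000, 2.395000]
step 2: m = 1.982500, f(m) = -2.739128 < 0 → root in [1.982500, 2.395000]
step 3: m = 2.188750, f(m) = -1.075949 < 0 → root in [2.188750, 2.395000]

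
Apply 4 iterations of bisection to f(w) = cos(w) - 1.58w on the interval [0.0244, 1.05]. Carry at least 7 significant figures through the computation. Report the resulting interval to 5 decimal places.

[0.53720, 0.60130]

f(0.024400) = 0.961150, f(1.050000) = -1.161429 (opposite signs)
step 1: m = 0.537200, f(m) = 0.010369 > 0 → root in [0.537200, 1.050000]
step 2: m = 0.793600, f(m) = -0.552605 < 0 → root in [0.537200, 0.793600]
step 3: m = 0.665400, f(m) = -0.264662 < 0 → root in [0.537200, 0.665400]
step 4: m = 0.601300, f(m) = -0.125453 < 0 → root in [0.537200, 0.601300]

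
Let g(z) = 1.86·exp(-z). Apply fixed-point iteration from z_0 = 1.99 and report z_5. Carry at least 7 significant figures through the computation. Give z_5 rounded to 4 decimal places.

0.5611

z_1 = g(1.990000) = 0.254253
z_2 = g(0.254253) = 1.442421
z_3 = g(1.442421) = 0.439620
z_4 = g(0.439620) = 1.198363
z_5 = g(1.198363) = 0.561139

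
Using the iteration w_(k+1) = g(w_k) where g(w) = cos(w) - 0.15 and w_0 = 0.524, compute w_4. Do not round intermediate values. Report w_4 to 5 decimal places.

0.63211

w_1 = g(0.524000) = 0.715825
w_2 = g(0.715825) = 0.604552
w_3 = g(0.604552) = 0.672757
w_4 = g(0.672757) = 0.632107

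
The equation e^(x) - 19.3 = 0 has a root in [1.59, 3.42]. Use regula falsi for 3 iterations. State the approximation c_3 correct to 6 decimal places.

2.943684

False-position update: c = (a·f(b) − b·f(a))/(f(b) − f(a)); replace the endpoint whose sign matches f(c).
f(1.590000) = -14.396251, f(3.420000) = 11.269415
step 1: c = 2.616474, f(c) = -5.612623 < 0 → new bracket [2.616474, 3.420000]
step 2: c = 2.883615, f(c) = -1.421207 < 0 → new bracket [2.883615, 3.420000]
step 3: c = 2.943684, f(c) = -0.314333 < 0 → new bracket [2.943684, 3.420000]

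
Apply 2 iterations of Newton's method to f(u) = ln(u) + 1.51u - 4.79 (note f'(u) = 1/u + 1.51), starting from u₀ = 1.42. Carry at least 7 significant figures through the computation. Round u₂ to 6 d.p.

2.551409

Newton update: u ← u − f(u)/f'(u).
u_0 = 1.420000: f = -2.295143, f' = 2.214225 → u_1 = 1.420000 - (-2.295143)/(2.214225) = 2.456545
u_1 = 2.456545: f = -0.181862, f' = 1.917076 → u_2 = 2.456545 - (-0.181862)/(1.917076) = 2.551409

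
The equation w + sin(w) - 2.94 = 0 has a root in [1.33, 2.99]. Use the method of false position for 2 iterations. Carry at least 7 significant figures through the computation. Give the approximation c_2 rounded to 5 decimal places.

False-position update: c = (a·f(b) − b·f(a))/(f(b) − f(a)); replace the endpoint whose sign matches f(c).
f(1.330000) = -0.638852, f(2.990000) = 0.201013
step 1: c = 2.592696, f(c) = 0.174442 > 0 → new bracket [1.330000, 2.592696]
step 2: c = 2.321862, f(c) = 0.112824 > 0 → new bracket [1.330000, 2.321862]

2.32186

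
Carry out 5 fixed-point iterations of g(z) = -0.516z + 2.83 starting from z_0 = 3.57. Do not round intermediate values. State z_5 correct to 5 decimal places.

z_1 = g(3.570000) = 0.987880
z_2 = g(0.987880) = 2.320254
z_3 = g(2.320254) = 1.632749
z_4 = g(1.632749) = 1.987502
z_5 = g(1.987502) = 1.804449

1.80445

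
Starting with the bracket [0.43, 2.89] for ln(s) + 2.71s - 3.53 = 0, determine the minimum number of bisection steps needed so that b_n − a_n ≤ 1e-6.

22

Initial width b − a = 2.89 − 0.43 = 2.460000.
After n steps the width is (b−a)/2^n; need (b−a)/2^n ≤ 1e-6.
So n ≥ log₂(2.460000/1e-6) = log₂(2460000.0000) ≈ 21.2302.
Hence n = 22.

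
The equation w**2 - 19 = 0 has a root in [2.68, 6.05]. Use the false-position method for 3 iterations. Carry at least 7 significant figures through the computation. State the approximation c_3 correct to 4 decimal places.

4.3500

f(2.680000) = -11.817600, f(6.050000) = 17.602500
step 1: c = 4.033677, f(c) = -2.729450 < 0 → new bracket [4.033677, 6.050000]
step 2: c = 4.304357, f(c) = -0.472511 < 0 → new bracket [4.304357, 6.050000]
step 3: c = 4.349991, f(c) = -0.077578 < 0 → new bracket [4.349991, 6.050000]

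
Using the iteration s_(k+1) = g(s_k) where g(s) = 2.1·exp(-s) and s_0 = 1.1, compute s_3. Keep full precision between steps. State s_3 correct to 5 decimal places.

s_1 = g(1.100000) = 0.699029
s_2 = g(0.699029) = 1.043842
s_3 = g(1.043842) = 0.739409

0.73941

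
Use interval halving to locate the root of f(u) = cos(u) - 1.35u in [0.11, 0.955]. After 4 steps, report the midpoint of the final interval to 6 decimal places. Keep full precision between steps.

0.611719

f(0.110000) = 0.845456, f(0.955000) = -0.711641 (opposite signs)
step 1: m = 0.532500, f(m) = 0.142666 > 0 → root in [0.532500, 0.955000]
step 2: m = 0.743750, f(m) = -0.268128 < 0 → root in [0.532500, 0.743750]
step 3: m = 0.638125, f(m) = -0.058255 < 0 → root in [0.532500, 0.638125]
step 4: m = 0.585312, f(m) = 0.043368 > 0 → root in [0.585312, 0.638125]
Midpoint of [0.585312, 0.638125] = 0.611719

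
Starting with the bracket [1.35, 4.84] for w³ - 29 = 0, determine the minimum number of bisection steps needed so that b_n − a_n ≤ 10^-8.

29

Initial width b − a = 4.84 − 1.35 = 3.490000.
After n steps the width is (b−a)/2^n; need (b−a)/2^n ≤ 10^-8.
So n ≥ log₂(3.490000/10^-8) = log₂(349000000.0000) ≈ 28.3787.
Hence n = 29.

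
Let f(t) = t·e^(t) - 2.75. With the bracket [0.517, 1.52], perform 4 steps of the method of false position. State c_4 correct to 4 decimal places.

f(0.517000) = -1.882997, f(1.520000) = 4.199782
step 1: c = 0.827491, f(c) = -0.857056 < 0 → new bracket [0.827491, 1.520000]
step 2: c = 0.944860, f(c) = -0.319390 < 0 → new bracket [0.944860, 1.520000]
step 3: c = 0.985508, f(c) = -0.109654 < 0 → new bracket [0.985508, 1.520000]
step 4: c = 0.999108, f(c) = -0.036563 < 0 → new bracket [0.999108, 1.520000]

0.9991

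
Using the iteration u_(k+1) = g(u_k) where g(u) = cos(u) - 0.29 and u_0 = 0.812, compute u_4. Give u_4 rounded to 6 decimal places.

u_1 = g(0.812000) = 0.398048
u_2 = g(0.398048) = 0.631819
u_3 = g(0.631819) = 0.516954
u_4 = g(0.516954) = 0.579328

0.579328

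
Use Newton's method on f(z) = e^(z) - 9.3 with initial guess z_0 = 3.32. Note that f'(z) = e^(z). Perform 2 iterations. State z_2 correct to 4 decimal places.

2.3092

z_0 = 3.320000: f = 18.360351, f' = 27.660351 → z_1 = 3.320000 - (18.360351)/(27.660351) = 2.656221
z_1 = 2.656221: f = 4.942370, f' = 14.242370 → z_2 = 2.656221 - (4.942370)/(14.242370) = 2.309203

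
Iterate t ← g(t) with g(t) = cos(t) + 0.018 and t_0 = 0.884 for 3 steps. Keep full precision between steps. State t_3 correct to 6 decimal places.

t_1 = g(0.884000) = 0.652063
t_2 = g(0.652063) = 0.812834
t_3 = g(0.812834) = 0.705443

0.705443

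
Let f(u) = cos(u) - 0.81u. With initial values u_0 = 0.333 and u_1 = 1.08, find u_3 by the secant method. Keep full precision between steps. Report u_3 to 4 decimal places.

Secant update: u_(k+1) = u_k − f(u_k)·(u_k − u_(k-1))/(f(u_k) − f(u_(k-1))).
f(u_0) = 0.675336, f(u_1) = -0.403472
u_2 = 1.080000 - (-0.403472)·(1.080000 - 0.333000)/(-0.403472 - (0.675336)) = 0.800624; f(u_2) = 0.047754
u_3 = 0.800624 - (0.047754)·(0.800624 - 1.080000)/(0.047754 - (-0.403472)) = 0.830191; f(u_3) = 0.002281

0.8302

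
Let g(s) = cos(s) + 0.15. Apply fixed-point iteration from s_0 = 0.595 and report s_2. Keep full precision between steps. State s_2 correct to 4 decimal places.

0.7086

s_1 = g(0.595000) = 0.978148
s_2 = g(0.978148) = 0.708559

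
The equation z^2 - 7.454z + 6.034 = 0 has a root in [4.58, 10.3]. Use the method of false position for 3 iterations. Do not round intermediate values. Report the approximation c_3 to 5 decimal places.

f(4.580000) = -7.128920, f(10.300000) = 35.347800
step 1: c = 5.539995, f(c) = -4.569580 < 0 → new bracket [5.539995, 10.300000]
step 2: c = 6.084901, f(c) = -2.296833 < 0 → new bracket [6.084901, 10.300000]
step 3: c = 6.342079, f(c) = -1.017891 < 0 → new bracket [6.342079, 10.300000]

6.34208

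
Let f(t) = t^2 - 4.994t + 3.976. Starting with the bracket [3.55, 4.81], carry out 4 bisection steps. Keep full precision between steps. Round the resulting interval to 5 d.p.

f(3.550000) = -1.150200, f(4.810000) = 3.090960 (opposite signs)
step 1: m = 4.180000, f(m) = 0.573480 > 0 → root in [3.550000, 4.180000]
step 2: m = 3.865000, f(m) = -0.387585 < 0 → root in [3.865000, 4.180000]
step 3: m = 4.022500, f(m) = 0.068141 > 0 → root in [3.865000, 4.022500]
step 4: m = 3.943750, f(m) = -0.165923 < 0 → root in [3.943750, 4.022500]

[3.94375, 4.02250]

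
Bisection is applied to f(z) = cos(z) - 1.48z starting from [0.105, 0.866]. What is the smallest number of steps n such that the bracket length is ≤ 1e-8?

27

Initial width b − a = 0.866 − 0.105 = 0.761000.
After n steps the width is (b−a)/2^n; need (b−a)/2^n ≤ 1e-8.
So n ≥ log₂(0.761000/1e-8) = log₂(76100000.0000) ≈ 26.1814.
Hence n = 27.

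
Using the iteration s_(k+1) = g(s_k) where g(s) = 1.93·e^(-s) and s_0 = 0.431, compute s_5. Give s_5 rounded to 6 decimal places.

s_1 = g(0.431000) = 1.254228
s_2 = g(1.254228) = 0.550621
s_3 = g(0.550621) = 1.112821
s_4 = g(1.112821) = 0.634257
s_5 = g(0.634257) = 1.023536

1.023536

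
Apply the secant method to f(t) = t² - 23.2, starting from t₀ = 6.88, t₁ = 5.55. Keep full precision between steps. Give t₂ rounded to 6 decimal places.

4.938375

f(t_0) = 24.134400, f(t_1) = 7.602500
t_2 = 5.550000 - (7.602500)·(5.550000 - 6.880000)/(7.602500 - (24.134400)) = 4.938375; f(t_2) = 1.187547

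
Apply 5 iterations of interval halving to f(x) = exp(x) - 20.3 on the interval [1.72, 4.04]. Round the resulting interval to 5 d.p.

f(1.720000) = -14.715472, f(4.040000) = 36.526343 (opposite signs)
step 1: m = 2.880000, f(m) = -2.485727 < 0 → root in [2.880000, 4.040000]
step 2: m = 3.460000, f(m) = 11.516977 > 0 → root in [2.880000, 3.460000]
step 3: m = 3.170000, f(m) = 3.507484 > 0 → root in [2.880000, 3.170000]
step 4: m = 3.025000, f(m) = 0.294005 > 0 → root in [2.880000, 3.025000]
step 5: m = 2.952500, f(m) = -1.146222 < 0 → root in [2.952500, 3.025000]

[2.95250, 3.02500]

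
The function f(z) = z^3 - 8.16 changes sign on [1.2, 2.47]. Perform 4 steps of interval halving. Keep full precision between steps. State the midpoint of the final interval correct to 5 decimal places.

2.03344

f(1.200000) = -6.432000, f(2.470000) = 6.909223 (opposite signs)
step 1: m = 1.835000, f(m) = -1.981142 < 0 → root in [1.835000, 2.470000]
step 2: m = 2.152500, f(m) = 1.813084 > 0 → root in [1.835000, 2.152500]
step 3: m = 1.993750, f(m) = -0.234766 < 0 → root in [1.993750, 2.152500]
step 4: m = 2.073125, f(m) = 0.749975 > 0 → root in [1.993750, 2.073125]
Midpoint of [1.993750, 2.073125] = 2.033437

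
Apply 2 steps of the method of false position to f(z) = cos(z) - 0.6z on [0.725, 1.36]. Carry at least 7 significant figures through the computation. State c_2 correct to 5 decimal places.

0.95721

f(0.725000) = 0.313499, f(1.360000) = -0.606761
step 1: c = 0.941321, f(c) = 0.023928 > 0 → new bracket [0.941321, 1.360000]
step 2: c = 0.957206, f(c) = 0.001484 > 0 → new bracket [0.957206, 1.360000]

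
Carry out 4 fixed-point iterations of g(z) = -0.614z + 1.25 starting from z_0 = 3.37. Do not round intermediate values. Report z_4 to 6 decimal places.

z_1 = g(3.370000) = -0.819180
z_2 = g(-0.819180) = 1.752977
z_3 = g(1.752977) = 0.173672
z_4 = g(0.173672) = 1.143365

1.143365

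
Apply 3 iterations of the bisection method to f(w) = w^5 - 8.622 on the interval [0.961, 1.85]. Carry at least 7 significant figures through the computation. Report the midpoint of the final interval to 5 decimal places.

1.57219

f(0.961000) = -7.802372, f(1.850000) = 13.047987 (opposite signs)
step 1: m = 1.405500, f(m) = -3.137283 < 0 → root in [1.405500, 1.850000]
step 2: m = 1.627750, f(m) = 2.805166 > 0 → root in [1.405500, 1.627750]
step 3: m = 1.516625, f(m) = -0.597998 < 0 → root in [1.516625, 1.627750]
Midpoint of [1.516625, 1.627750] = 1.572188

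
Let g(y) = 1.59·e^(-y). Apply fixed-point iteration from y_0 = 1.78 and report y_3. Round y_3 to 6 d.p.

0.471279

y_1 = g(1.780000) = 0.268135
y_2 = g(0.268135) = 1.216040
y_3 = g(1.216040) = 0.471279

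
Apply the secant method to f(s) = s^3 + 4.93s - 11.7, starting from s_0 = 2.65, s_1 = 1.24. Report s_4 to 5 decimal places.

f(s_0) = 19.974125, f(s_1) = -3.680176
s_2 = 1.240000 - (-3.680176)·(1.240000 - 2.650000)/(-3.680176 - (19.974125)) = 1.459370; f(s_2) = -1.397195
s_3 = 1.459370 - (-1.397195)·(1.459370 - 1.240000)/(-1.397195 - (-3.680176)) = 1.593626; f(s_3) = 0.203815
s_4 = 1.593626 - (0.203815)·(1.593626 - 1.459370)/(0.203815 - (-1.397195)) = 1.576534; f(s_4) = -0.009271

1.57653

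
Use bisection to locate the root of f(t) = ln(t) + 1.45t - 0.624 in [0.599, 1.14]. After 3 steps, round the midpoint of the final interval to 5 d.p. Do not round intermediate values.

f(0.599000) = -0.267944, f(1.140000) = 1.160028 (opposite signs)
step 1: m = 0.869500, f(m) = 0.496938 > 0 → root in [0.599000, 0.869500]
step 2: m = 0.734250, f(m) = 0.131757 > 0 → root in [0.599000, 0.734250]
step 3: m = 0.666625, f(m) = -0.062921 < 0 → root in [0.666625, 0.734250]
Midpoint of [0.666625, 0.734250] = 0.700438

0.70044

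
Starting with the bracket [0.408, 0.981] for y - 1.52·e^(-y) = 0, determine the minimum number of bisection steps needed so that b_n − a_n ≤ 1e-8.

26

Initial width b − a = 0.981 − 0.408 = 0.573000.
After n steps the width is (b−a)/2^n; need (b−a)/2^n ≤ 1e-8.
So n ≥ log₂(0.573000/1e-8) = log₂(57300000.0000) ≈ 25.7720.
Hence n = 26.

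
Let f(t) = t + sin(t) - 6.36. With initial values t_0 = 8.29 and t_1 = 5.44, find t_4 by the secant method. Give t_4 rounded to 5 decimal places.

f(t_0) = 2.836440, f(t_1) = -1.666765
t_2 = 5.440000 - (-1.666765)·(5.440000 - 8.290000)/(-1.666765 - (2.836440)) = 6.494867; f(t_2) = 0.344971
t_3 = 6.494867 - (0.344971)·(6.494867 - 5.440000)/(0.344971 - (-1.666765)) = 6.313979; f(t_3) = -0.015232
t_4 = 6.313979 - (-0.015232)·(6.313979 - 6.494867)/(-0.015232 - (0.344971)) = 6.321628; f(t_4) = 0.000062

6.32163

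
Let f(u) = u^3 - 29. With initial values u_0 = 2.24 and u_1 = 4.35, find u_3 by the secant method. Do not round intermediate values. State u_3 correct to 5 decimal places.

f(u_0) = -17.760576, f(u_1) = 53.312875
u_2 = 4.350000 - (53.312875)·(4.350000 - 2.240000)/(53.312875 - (-17.760576)) = 2.767269; f(u_2) = -7.808873
u_3 = 2.767269 - (-7.808873)·(2.767269 - 4.350000)/(-7.808873 - (53.312875)) = 2.969477; f(u_3) = -2.815752

2.96948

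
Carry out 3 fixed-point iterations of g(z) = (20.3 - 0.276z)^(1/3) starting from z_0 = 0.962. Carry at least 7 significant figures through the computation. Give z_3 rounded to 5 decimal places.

z_1 = g(0.962000) = 2.715977
z_2 = g(2.715977) = 2.693923
z_3 = g(2.693923) = 2.694202

2.69420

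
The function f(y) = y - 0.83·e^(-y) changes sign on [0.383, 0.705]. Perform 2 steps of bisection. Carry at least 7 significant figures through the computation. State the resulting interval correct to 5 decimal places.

f(0.383000) = -0.182905, f(0.705000) = 0.294890 (opposite signs)
step 1: m = 0.544000, f(m) = 0.062250 > 0 → root in [0.383000, 0.544000]
step 2: m = 0.463500, f(m) = -0.058635 < 0 → root in [0.463500, 0.544000]

[0.46350, 0.54400]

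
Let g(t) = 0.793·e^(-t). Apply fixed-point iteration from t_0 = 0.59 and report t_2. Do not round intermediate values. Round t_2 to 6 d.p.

t_1 = g(0.590000) = 0.439582
t_2 = g(0.439582) = 0.510935

0.510935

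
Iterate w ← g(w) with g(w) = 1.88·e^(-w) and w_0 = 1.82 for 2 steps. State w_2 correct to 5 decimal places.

1.38633

w_1 = g(1.820000) = 0.304608
w_2 = g(0.304608) = 1.386335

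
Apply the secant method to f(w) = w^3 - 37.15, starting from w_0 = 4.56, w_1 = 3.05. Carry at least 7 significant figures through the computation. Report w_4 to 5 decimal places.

3.33650

Secant update: w_(k+1) = w_k − f(w_k)·(w_k − w_(k-1))/(f(w_k) − f(w_(k-1))).
f(w_0) = 57.668816, f(w_1) = -8.777375
w_2 = 3.050000 - (-8.777375)·(3.050000 - 4.560000)/(-8.777375 - (57.668816)) = 3.249467; f(w_2) = -2.838755
w_3 = 3.249467 - (-2.838755)·(3.249467 - 3.050000)/(-2.838755 - (-8.777375)) = 3.344816; f(w_3) = 0.271103
w_4 = 3.344816 - (0.271103)·(3.344816 - 3.249467)/(0.271103 - (-2.838755)) = 3.336504; f(w_4) = -0.007184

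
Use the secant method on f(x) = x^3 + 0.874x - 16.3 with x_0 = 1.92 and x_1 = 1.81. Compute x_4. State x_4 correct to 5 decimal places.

2.41785

Secant update: x_(k+1) = x_k − f(x_k)·(x_k − x_(k-1))/(f(x_k) − f(x_(k-1))).
f(x_0) = -7.544032, f(x_1) = -8.788319
x_2 = 1.810000 - (-8.788319)·(1.810000 - 1.920000)/(-8.788319 - (-7.544032)) = 2.586923; f(x_2) = 3.273099
x_3 = 2.586923 - (3.273099)·(2.586923 - 1.810000)/(3.273099 - (-8.788319)) = 2.376090; f(x_3) = -0.808362
x_4 = 2.376090 - (-0.808362)·(2.376090 - 2.586923)/(-0.808362 - (3.273099)) = 2.417847; f(x_4) = -0.052110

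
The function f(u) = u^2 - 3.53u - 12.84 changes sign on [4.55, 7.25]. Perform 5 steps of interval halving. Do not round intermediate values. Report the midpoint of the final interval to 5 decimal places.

f(4.550000) = -8.199000, f(7.250000) = 14.130000 (opposite signs)
step 1: m = 5.900000, f(m) = 1.143000 > 0 → root in [4.550000, 5.900000]
step 2: m = 5.225000, f(m) = -3.983625 < 0 → root in [5.225000, 5.900000]
step 3: m = 5.562500, f(m) = -1.534219 < 0 → root in [5.562500, 5.900000]
step 4: m = 5.731250, f(m) = -0.224086 < 0 → root in [5.731250, 5.900000]
step 5: m = 5.815625, f(m) = 0.452338 > 0 → root in [5.731250, 5.815625]
Midpoint of [5.731250, 5.815625] = 5.773438

5.77344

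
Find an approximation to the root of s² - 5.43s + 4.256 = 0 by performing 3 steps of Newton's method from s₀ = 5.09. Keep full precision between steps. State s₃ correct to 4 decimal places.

4.4800

f'(s) = 2s - 5.43
s_0 = 5.090000: f = 2.525400, f' = 4.750000 → s_1 = 5.090000 - (2.525400)/(4.750000) = 4.558337
s_1 = 4.558337: f = 0.282666, f' = 3.686674 → s_2 = 4.558337 - (0.282666)/(3.686674) = 4.481665
s_2 = 4.481665: f = 0.005879, f' = 3.533329 → s_3 = 4.481665 - (0.005879)/(3.533329) = 4.480001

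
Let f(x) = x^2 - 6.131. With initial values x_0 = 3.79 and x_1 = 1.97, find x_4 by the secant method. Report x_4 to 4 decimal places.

2.4758

Secant update: x_(k+1) = x_k − f(x_k)·(x_k − x_(k-1))/(f(x_k) − f(x_(k-1))).
f(x_0) = 8.233100, f(x_1) = -2.250100
x_2 = 1.970000 - (-2.250100)·(1.970000 - 3.790000)/(-2.250100 - (8.233100)) = 2.360642; f(x_2) = -0.558368
x_3 = 2.360642 - (-0.558368)·(2.360642 - 1.970000)/(-0.558368 - (-2.250100)) = 2.489576; f(x_3) = 0.066991
x_4 = 2.489576 - (0.066991)·(2.489576 - 2.360642)/(0.066991 - (-0.558368)) = 2.475765; f(x_4) = -0.001590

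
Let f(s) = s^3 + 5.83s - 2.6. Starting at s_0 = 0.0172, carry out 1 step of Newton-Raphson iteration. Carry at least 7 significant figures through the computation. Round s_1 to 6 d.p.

Newton update: s ← s − f(s)/f'(s).
f'(s) = 3s^2 + 5.83
s_0 = 0.017200: f = -2.499719, f' = 5.830888 → s_1 = 0.017200 - (-2.499719)/(5.830888) = 0.445903

0.445903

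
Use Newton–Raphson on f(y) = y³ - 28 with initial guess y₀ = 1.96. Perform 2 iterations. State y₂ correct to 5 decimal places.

3.15942

f'(y) = 3y²
y_0 = 1.960000: f = -20.470464, f' = 11.524800 → y_1 = 1.960000 - (-20.470464)/(11.524800) = 3.736210
y_1 = 3.736210: f = 24.154742, f' = 41.877794 → y_2 = 3.736210 - (24.154742)/(41.877794) = 3.159419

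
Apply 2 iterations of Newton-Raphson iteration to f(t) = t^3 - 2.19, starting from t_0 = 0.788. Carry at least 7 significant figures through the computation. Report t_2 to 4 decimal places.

f'(t) = 3t^2
t_0 = 0.788000: f = -1.700696, f' = 1.862832 → t_1 = 0.788000 - (-1.700696)/(1.862832) = 1.700963
t_1 = 1.700963: f = 2.731351, f' = 8.679822 → t_2 = 1.700963 - (2.731351)/(8.679822) = 1.386284

1.3863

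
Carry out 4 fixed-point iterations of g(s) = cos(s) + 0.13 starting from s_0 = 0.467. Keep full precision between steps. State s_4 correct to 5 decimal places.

0.73139

s_1 = g(0.467000) = 1.022923
s_2 = g(1.022923) = 0.650873
s_3 = g(0.650873) = 0.925555
s_4 = g(0.925555) = 0.731391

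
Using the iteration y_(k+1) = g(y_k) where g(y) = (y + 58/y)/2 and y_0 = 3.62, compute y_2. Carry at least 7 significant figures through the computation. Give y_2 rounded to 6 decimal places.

y_1 = g(3.620000) = 9.821050
y_2 = g(9.821050) = 7.863366

7.863366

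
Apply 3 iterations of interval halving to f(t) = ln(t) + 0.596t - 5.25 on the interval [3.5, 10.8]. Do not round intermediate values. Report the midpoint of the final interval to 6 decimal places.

f(3.500000) = -1.911237, f(10.800000) = 3.566346 (opposite signs)
step 1: m = 7.150000, f(m) = 0.978512 > 0 → root in [3.500000, 7.150000]
step 2: m = 5.325000, f(m) = -0.403887 < 0 → root in [5.325000, 7.150000]
step 3: m = 6.237500, f(m) = 0.298129 > 0 → root in [5.325000, 6.237500]
Midpoint of [5.325000, 6.237500] = 5.781250

5.781250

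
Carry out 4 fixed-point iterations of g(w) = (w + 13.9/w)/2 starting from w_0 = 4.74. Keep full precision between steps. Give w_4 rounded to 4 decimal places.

w_1 = g(4.740000) = 3.836245
w_2 = g(3.836245) = 3.729790
w_3 = g(3.729790) = 3.728271
w_4 = g(3.728271) = 3.728270

3.7283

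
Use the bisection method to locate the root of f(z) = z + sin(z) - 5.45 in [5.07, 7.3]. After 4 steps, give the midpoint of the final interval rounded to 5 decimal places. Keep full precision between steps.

f(5.070000) = -1.316736, f(7.300000) = 2.700437 (opposite signs)
step 1: m = 6.185000, f(m) = 0.636972 > 0 → root in [5.070000, 6.185000]
step 2: m = 5.627500, f(m) = -0.432203 < 0 → root in [5.627500, 6.185000]
step 3: m = 5.906250, f(m) = 0.088177 > 0 → root in [5.627500, 5.906250]
step 4: m = 5.766875, f(m) = -0.176800 < 0 → root in [5.766875, 5.906250]
Midpoint of [5.766875, 5.906250] = 5.836563

5.83656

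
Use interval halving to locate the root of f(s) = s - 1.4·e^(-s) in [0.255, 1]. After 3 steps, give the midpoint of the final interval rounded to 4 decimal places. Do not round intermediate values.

f(0.255000) = -0.829883, f(1.000000) = 0.484969 (opposite signs)
step 1: m = 0.627500, f(m) = -0.119995 < 0 → root in [0.627500, 1.000000]
step 2: m = 0.813750, f(m) = 0.193280 > 0 → root in [0.627500, 0.813750]
step 3: m = 0.720625, f(m) = 0.039598 > 0 → root in [0.627500, 0.720625]
Midpoint of [0.627500, 0.720625] = 0.674063

0.6741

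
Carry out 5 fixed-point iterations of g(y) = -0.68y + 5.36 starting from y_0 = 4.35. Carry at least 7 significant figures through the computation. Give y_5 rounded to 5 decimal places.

3.02189

y_1 = g(4.350000) = 2.402000
y_2 = g(2.402000) = 3.726640
y_3 = g(3.726640) = 2.825885
y_4 = g(2.825885) = 3.438398
y_5 = g(3.438398) = 3.021889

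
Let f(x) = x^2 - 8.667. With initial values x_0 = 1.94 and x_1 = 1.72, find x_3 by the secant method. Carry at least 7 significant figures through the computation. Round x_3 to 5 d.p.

f(x_0) = -4.903400, f(x_1) = -5.708600
x_2 = 1.720000 - (-5.708600)·(1.720000 - 1.940000)/(-5.708600 - (-4.903400)) = 3.279727; f(x_2) = 2.089608
x_3 = 3.279727 - (2.089608)·(3.279727 - 1.720000)/(2.089608 - (-5.708600)) = 2.861782; f(x_3) = -0.477202

2.86178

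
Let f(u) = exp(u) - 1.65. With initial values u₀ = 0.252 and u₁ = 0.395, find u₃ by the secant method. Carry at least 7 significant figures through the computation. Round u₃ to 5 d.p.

f(u_0) = -0.363404, f(u_1) = -0.165616
u_2 = 0.395000 - (-0.165616)·(0.395000 - 0.252000)/(-0.165616 - (-0.363404)) = 0.514740; f(u_2) = 0.023203
u_3 = 0.514740 - (0.023203)·(0.514740 - 0.395000)/(0.023203 - (-0.165616)) = 0.500026; f(u_3) = -0.001237

0.50003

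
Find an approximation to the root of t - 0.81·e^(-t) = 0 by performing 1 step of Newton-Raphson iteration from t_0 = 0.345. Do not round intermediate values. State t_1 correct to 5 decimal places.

f'(t) = 1 + 0.81·e^(-t)
t_0 = 0.345000: f = -0.228658, f' = 1.573658 → t_1 = 0.345000 - (-0.228658)/(1.573658) = 0.490304

0.49030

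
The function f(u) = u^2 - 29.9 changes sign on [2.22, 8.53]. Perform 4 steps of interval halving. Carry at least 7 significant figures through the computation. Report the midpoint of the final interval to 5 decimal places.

5.57219

f(2.220000) = -24.971600, f(8.530000) = 42.860900 (opposite signs)
step 1: m = 5.375000, f(m) = -1.009375 < 0 → root in [5.375000, 8.530000]
step 2: m = 6.952500, f(m) = 18.437256 > 0 → root in [5.375000, 6.952500]
step 3: m = 6.163750, f(m) = 8.091814 > 0 → root in [5.375000, 6.163750]
step 4: m = 5.769375, f(m) = 3.385688 > 0 → root in [5.375000, 5.769375]
Midpoint of [5.375000, 5.769375] = 5.572188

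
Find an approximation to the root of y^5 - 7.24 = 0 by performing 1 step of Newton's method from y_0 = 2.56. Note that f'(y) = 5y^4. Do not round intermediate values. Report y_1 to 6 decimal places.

y_0 = 2.560000: f = 102.711163, f' = 214.748365 → y_1 = 2.560000 - (102.711163)/(214.748365) = 2.081714

2.081714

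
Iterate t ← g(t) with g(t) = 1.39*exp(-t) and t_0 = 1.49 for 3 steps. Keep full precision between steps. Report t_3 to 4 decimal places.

t_1 = g(1.490000) = 0.313268
t_2 = g(0.313268) = 1.016165
t_3 = g(1.016165) = 0.503153

0.5032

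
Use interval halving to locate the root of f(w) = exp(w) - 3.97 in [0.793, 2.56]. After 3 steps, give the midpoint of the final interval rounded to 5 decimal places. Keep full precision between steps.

1.34519

f(0.793000) = -1.759983, f(2.560000) = 8.965817 (opposite signs)
step 1: m = 1.676500, f(m) = 1.376809 > 0 → root in [0.793000, 1.676500]
step 2: m = 1.234750, f(m) = -0.532481 < 0 → root in [1.234750, 1.676500]
step 3: m = 1.455625, f(m) = 0.317162 > 0 → root in [1.234750, 1.455625]
Midpoint of [1.234750, 1.455625] = 1.345187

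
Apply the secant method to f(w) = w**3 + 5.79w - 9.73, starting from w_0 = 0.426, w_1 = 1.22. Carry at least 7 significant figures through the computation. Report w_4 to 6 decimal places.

1.300545

f(w_0) = -7.186151, f(w_1) = -0.850352
w_2 = 1.220000 - (-0.850352)·(1.220000 - 0.426000)/(-0.850352 - (-7.186151)) = 1.326566; f(w_2) = 0.285276
w_3 = 1.326566 - (0.285276)·(1.326566 - 1.220000)/(0.285276 - (-0.850352)) = 1.299796; f(w_3) = -0.008216
w_4 = 1.299796 - (-0.008216)·(1.299796 - 1.326566)/(-0.008216 - (0.285276)) = 1.300545; f(w_4) = -0.000077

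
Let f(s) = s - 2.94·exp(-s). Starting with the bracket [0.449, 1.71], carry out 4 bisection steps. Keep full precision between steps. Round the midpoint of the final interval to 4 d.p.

f(0.449000) = -1.427502, f(1.710000) = 1.178255 (opposite signs)
step 1: m = 1.079500, f(m) = 0.080590 > 0 → root in [0.449000, 1.079500]
step 2: m = 0.764250, f(m) = -0.604858 < 0 → root in [0.764250, 1.079500]
step 3: m = 0.921875, f(m) = -0.247576 < 0 → root in [0.921875, 1.079500]
step 4: m = 1.000687, f(m) = -0.080135 < 0 → root in [1.000687, 1.079500]
Midpoint of [1.000687, 1.079500] = 1.040094

1.0401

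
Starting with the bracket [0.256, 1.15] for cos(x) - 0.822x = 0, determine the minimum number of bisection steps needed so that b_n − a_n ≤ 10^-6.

20

Initial width b − a = 1.15 − 0.256 = 0.894000.
After n steps the width is (b−a)/2^n; need (b−a)/2^n ≤ 10^-6.
So n ≥ log₂(0.894000/10^-6) = log₂(894000.0000) ≈ 19.7699.
Hence n = 20.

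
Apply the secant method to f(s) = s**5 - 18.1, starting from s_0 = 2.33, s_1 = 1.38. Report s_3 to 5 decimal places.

1.92452

f(s_0) = 50.571986, f(s_1) = -13.095100
s_2 = 1.380000 - (-13.095100)·(1.380000 - 2.330000)/(-13.095100 - (50.571986)) = 1.575397; f(s_2) = -8.396022
s_3 = 1.575397 - (-8.396022)·(1.575397 - 1.380000)/(-8.396022 - (-13.095100)) = 1.924520; f(s_3) = 8.300483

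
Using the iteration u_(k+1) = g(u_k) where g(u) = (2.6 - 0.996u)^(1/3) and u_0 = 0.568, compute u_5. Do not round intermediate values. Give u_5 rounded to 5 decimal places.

1.13711

u_1 = g(0.568000) = 1.267077
u_2 = g(1.267077) = 1.101923
u_3 = g(1.101923) = 1.145346
u_4 = g(1.145346) = 1.134249
u_5 = g(1.134249) = 1.137106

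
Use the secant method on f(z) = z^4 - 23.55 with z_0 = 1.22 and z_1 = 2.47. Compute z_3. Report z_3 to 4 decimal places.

2.1638

Secant update: z_(k+1) = z_k − f(z_k)·(z_k − z_(k-1))/(f(z_k) − f(z_(k-1))).
f(z_0) = -21.334665, f(z_1) = 13.670981
z_2 = 2.470000 - (13.670981)·(2.470000 - 1.220000)/(13.670981 - (-21.334665)) = 1.981829; f(z_2) = -8.123582
z_3 = 1.981829 - (-8.123582)·(1.981829 - 2.470000)/(-8.123582 - (13.670981)) = 2.163787; f(z_3) = -1.629103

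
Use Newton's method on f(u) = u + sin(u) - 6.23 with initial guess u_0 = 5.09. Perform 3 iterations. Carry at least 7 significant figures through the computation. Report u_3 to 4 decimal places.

f'(u) = 1 + cos(u)
u_0 = 5.090000: f = -2.069548, f' = 1.368701 → u_1 = 5.090000 - (-2.069548)/(1.368701) = 6.602053
u_1 = 6.602053: f = 0.685544, f' = 1.949591 → u_2 = 6.602053 - (0.685544)/(1.949591) = 6.250418
u_2 = 6.250418: f = -0.012344, f' = 1.999463 → u_3 = 6.250418 - (-0.012344)/(1.999463) = 6.256591

6.2566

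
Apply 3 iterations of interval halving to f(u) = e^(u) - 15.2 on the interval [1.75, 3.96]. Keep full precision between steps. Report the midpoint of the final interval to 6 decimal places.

2.716875

f(1.750000) = -9.445397, f(3.960000) = 37.257326 (opposite signs)
step 1: m = 2.855000, f(m) = 2.174437 > 0 → root in [1.750000, 2.855000]
step 2: m = 2.302500, f(m) = -5.200851 < 0 → root in [2.302500, 2.855000]
step 3: m = 2.578750, f(m) = -2.019348 < 0 → root in [2.578750, 2.855000]
Midpoint of [2.578750, 2.855000] = 2.716875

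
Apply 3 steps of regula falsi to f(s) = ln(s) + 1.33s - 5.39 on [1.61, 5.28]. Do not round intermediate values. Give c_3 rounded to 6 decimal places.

False-position update: c = (a·f(b) − b·f(a))/(f(b) − f(a)); replace the endpoint whose sign matches f(c).
f(1.610000) = -2.772466, f(5.280000) = 3.296326
step 1: c = 3.286602, f(c) = 0.171035 > 0 → new bracket [1.610000, 3.286602]
step 2: c = 3.189181, f(c) = 0.011376 > 0 → new bracket [1.610000, 3.189181]
step 3: c = 3.182728, f(c) = 0.000768 > 0 → new bracket [1.610000, 3.182728]

3.182728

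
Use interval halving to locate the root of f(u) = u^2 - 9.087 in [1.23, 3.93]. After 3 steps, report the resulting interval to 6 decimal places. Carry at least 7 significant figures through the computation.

f(1.230000) = -7.574100, f(3.930000) = 6.357900 (opposite signs)
step 1: m = 2.580000, f(m) = -2.430600 < 0 → root in [2.580000, 3.930000]
step 2: m = 3.255000, f(m) = 1.508025 > 0 → root in [2.580000, 3.255000]
step 3: m = 2.917500, f(m) = -0.575194 < 0 → root in [2.917500, 3.255000]

[2.917500, 3.255000]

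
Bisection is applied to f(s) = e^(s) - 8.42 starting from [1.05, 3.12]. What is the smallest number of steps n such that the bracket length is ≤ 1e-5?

18

Initial width b − a = 3.12 − 1.05 = 2.070000.
After n steps the width is (b−a)/2^n; need (b−a)/2^n ≤ 1e-5.
So n ≥ log₂(2.070000/1e-5) = log₂(207000.0000) ≈ 17.6593.
Hence n = 18.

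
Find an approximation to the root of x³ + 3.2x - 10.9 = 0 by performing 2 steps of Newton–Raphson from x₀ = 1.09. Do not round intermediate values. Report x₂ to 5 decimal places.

1.76871

f'(x) = 3x² + 3.2
x_0 = 1.090000: f = -6.116971, f' = 6.764300 → x_1 = 1.090000 - (-6.116971)/(6.764300) = 1.994302
x_1 = 1.994302: f = 3.413587, f' = 15.131723 → x_2 = 1.994302 - (3.413587)/(15.131723) = 1.768711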